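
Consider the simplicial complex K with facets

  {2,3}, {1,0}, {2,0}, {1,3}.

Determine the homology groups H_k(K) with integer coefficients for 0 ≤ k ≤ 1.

Fix the vertex order 0 < 1 < 2 < 3 and write every simplex with vertices in increasing order. Then dim K = 1 and the simplices of K are:

  0-simplices (4): [0], [1], [2], [3]
  1-simplices (4): [0,1], [0,2], [1,3], [2,3]

giving chain groups C_0 ≅ Z^4, C_1 ≅ Z^4.

∂_1: C_1 → C_0 maps an edge to its endpoints' difference, ∂[p,q] = q − p.
The resulting 4×4 matrix has rank 3, and its Smith normal form has invariant factors (1,1,1).

Now H_k = ker ∂_k / im ∂_{k+1}, so:

  H_0: rank C_0 − rank ∂_1 = 4 − 3 = 1, and the invariant factors of ∂_1 are all 1, so H_0 = Z.
  H_1: rank ker ∂_1 − rank ∂_2 = (4 − 3) − 0 = 1, and there is no ∂_2, so H_1 = Z.

H_0 = Z,  H_1 = Z.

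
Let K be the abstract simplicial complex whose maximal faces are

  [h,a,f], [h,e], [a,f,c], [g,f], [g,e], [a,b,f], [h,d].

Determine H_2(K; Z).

Fix the vertex order a < b < c < d < e < f < g < h and write every simplex with vertices in increasing order. Then dim K = 2 and the simplices of K are:

  0-simplices (8): a, b, c, d, e, f, g, h
  1-simplices (11): ab, ac, af, ah, bf, cf, dh, eg, eh, fg, fh
  2-simplices (3): abf, acf, afh

Hence C_0 ≅ Z^8, C_1 ≅ Z^11, C_2 ≅ Z^3.

Boundary ∂_1: C_1 → C_0 maps an edge to its endpoints' difference, ∂[p,q] = q − p. For instance
  ∂eg = g − e.
This gives a 8×11 integer matrix of rank 7; reducing to Smith normal form yields diagonal entries (1,1,1,1,1,1,1).

∂_2: C_2 → C_1 acts by ∂[p,q,r] = [q,r] − [p,r] + [p,q]. For instance
  ∂acf = cf − af + ac,
  ∂afh = fh − ah + af.
The resulting 11×3 matrix has rank 3, and its Smith normal form has invariant factors (1,1,1).

From H_k ≅ ker(∂_k) / im(∂_{k+1}) we obtain:

  H_2: rank ker ∂_2 − rank ∂_3 = (3 − 3) − 0 = 0, and there is no ∂_3, so H_2 = 0.

H_2 ≅ 0.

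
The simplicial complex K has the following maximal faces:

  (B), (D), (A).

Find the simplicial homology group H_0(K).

Fix the vertex order A < B < D and write every simplex with vertices in increasing order. Then dim K = 0 and the simplices of K are:

  0-simplices (3): A, B, D

Hence C_0 ≅ Z^3.

Now H_k = ker ∂_k / im ∂_{k+1}, so:

  H_0: rank C_0 − rank ∂_1 = 3 − 0 = 3, and there is no ∂_1, so H_0 ≅ Z^3.

H_0 ≅ Z^3.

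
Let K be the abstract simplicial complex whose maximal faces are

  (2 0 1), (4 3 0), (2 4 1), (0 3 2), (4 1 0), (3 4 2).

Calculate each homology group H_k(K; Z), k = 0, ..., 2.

Order the vertices as 0 < 1 < 2 < 3 < 4. Listing each simplex with vertices in this order, K has dimension 2 with simplices:

  0-simplices (5): [0], [1], [2], [3], [4]
  1-simplices (9): [0,1], [0,2], [0,3], [0,4], [1,2], [1,4], [2,3], [2,4], [3,4]
  2-simplices (6): [0,1,2], [0,1,4], [0,2,3], [0,3,4], [1,2,4], [2,3,4]

so the chain groups are C_0 ≅ Z^5, C_1 ≅ Z^9, C_2 ≅ Z^6.

The boundary map ∂_1: C_1 → C_0 sends each edge [p,q] (with p < q) to q − p. For instance
  ∂[0,4] = [4] − [0].
As a 5×9 matrix over Z this has rank 4, with invariant factors (1,1,1,1).

The boundary map ∂_2: C_2 → C_1 acts by ∂[p,q,r] = [q,r] − [p,r] + [p,q]. For instance
  ∂[0,1,4] = [1,4] − [0,4] + [0,1],
  ∂[2,3,4] = [3,4] − [2,4] + [2,3].
As a 9×6 matrix over Z this has rank 5, with invariant factors (1,1,1,1,1).

Computing H_k = (kernel of ∂_k) / (image of ∂_{k+1}):

  H_0: rank C_0 − rank ∂_1 = 5 − 4 = 1, and the invariant factors of ∂_1 are all 1, so H_0 ≅ Z.
  H_1: rank ker ∂_1 − rank ∂_2 = (9 − 4) − 5 = 0, and the invariant factors of ∂_2 are all 1, so H_1 ≅ 0.
  H_2: rank ker ∂_2 − rank ∂_3 = (6 − 5) − 0 = 1, and there is no ∂_3, so H_2 ≅ Z.

As a check, the Euler characteristic is 5 − 9 + 6 = 2, which agrees with 1 − 0 + 1 = 2.
(K is a triangulation of the 2-sphere S^2.)

H_0 ≅ Z,  H_1 = 0,  H_2 ≅ Z.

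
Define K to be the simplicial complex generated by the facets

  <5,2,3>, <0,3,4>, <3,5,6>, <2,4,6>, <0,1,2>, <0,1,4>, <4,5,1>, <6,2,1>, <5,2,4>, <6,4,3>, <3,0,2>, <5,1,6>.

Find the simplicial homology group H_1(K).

H_1 = Z/2.

Fix the vertex order 0 < 1 < 2 < 3 < 4 < 5 < 6 and write every simplex with vertices in increasing order. Then dim K = 2 and the simplices of K are:

  0-simplices (7): [0], [1], [2], [3], [4], [5], [6]
  1-simplices (18): [0,1], [0,2], [0,3], [0,4], [1,2], [1,4], [1,5], [1,6], [2,3], [2,4], [2,5], [2,6], [3,4], [3,5], [3,6], [4,5], [4,6], [5,6]
  2-simplices (12): [0,1,2], [0,1,4], [0,2,3], [0,3,4], [1,2,6], [1,4,5], [1,5,6], [2,3,5], [2,4,5], [2,4,6], [3,4,6], [3,5,6]

Hence C_0 ≅ Z^7, C_1 ≅ Z^18, C_2 ≅ Z^12.

∂_1: C_1 → C_0 sends each edge [p,q] (with p < q) to q − p. For instance
  ∂[2,6] = [6] − [2].
The 7×18 boundary matrix has rank 6 and Smith normal form diag(1,1,1,1,1,1).

Boundary ∂_2: C_2 → C_1 acts by ∂[p,q,r] = [q,r] − [p,r] + [p,q]. For instance
  ∂[2,3,5] = [3,5] − [2,5] + [2,3],
  ∂[3,4,6] = [4,6] − [3,6] + [3,4].
This gives a 18×12 integer matrix of rank 12; reducing to Smith normal form yields diagonal entries (1,1,1,1,1,1,1,1,1,1,1,2).

From H_k ≅ ker(∂_k) / im(∂_{k+1}) we obtain:

  H_1: rank ker ∂_1 − rank ∂_2 = (18 − 6) − 12 = 0, and ∂_2 has invariant factor 2 > 1, so H_1 = Z/2.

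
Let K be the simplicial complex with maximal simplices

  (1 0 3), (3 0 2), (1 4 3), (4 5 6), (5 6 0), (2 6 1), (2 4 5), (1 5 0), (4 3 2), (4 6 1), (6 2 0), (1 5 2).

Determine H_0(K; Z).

K has 7 vertices, 18 edges, 12 triangles.
rank ∂_0 = 0, rank ∂_1 = 6 ⇒ b_0 = 7 − 0 − 6 = 1; all invariant factors of ∂_1 are 1 so no torsion. So H_0 ≅ Z.

H_0 ≅ Z.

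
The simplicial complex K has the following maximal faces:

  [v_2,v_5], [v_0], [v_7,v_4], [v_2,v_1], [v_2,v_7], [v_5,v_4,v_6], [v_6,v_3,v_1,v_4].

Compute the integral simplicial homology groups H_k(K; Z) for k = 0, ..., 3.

H_0 ≅ Z^2,  H_1 ≅ Z^2,  H_2 = 0,  H_3 = 0.

Fix the vertex order v_0 < v_1 < v_2 < v_3 < v_4 < v_5 < v_6 < v_7 and write every simplex with vertices in increasing order. Then dim K = 3 and the simplices of K are:

  0-simplices (8): [v_0], [v_1], [v_2], [v_3], [v_4], [v_5], [v_6], [v_7]
  1-simplices (12): [v_1,v_2], [v_1,v_3], [v_1,v_4], [v_1,v_6], [v_2,v_5], [v_2,v_7], [v_3,v_4], [v_3,v_6], [v_4,v_5], [v_4,v_6], [v_4,v_7], [v_5,v_6]
  2-simplices (5): [v_1,v_3,v_4], [v_1,v_3,v_6], [v_1,v_4,v_6], [v_3,v_4,v_6], [v_4,v_5,v_6]
  3-simplices (1): [v_1,v_3,v_4,v_6]

so the chain groups are C_0 ≅ Z^8, C_1 ≅ Z^12, C_2 ≅ Z^5, C_3 ≅ Z^1.

The boundary map ∂_1: C_1 → C_0 is given by ∂[p,q] = [q] − [p]. For instance
  ∂[v_5,v_6] = [v_6] − [v_5].
As a 8×12 matrix over Z this has rank 6, with invariant factors (1,1,1,1,1,1).

The boundary map ∂_2: C_2 → C_1 sends each 2-simplex [p,q,r] to [q,r] − [p,r] + [p,q]. For instance
  ∂[v_1,v_3,v_4] = [v_3,v_4] − [v_1,v_4] + [v_1,v_3],
  ∂[v_1,v_3,v_6] = [v_3,v_6] − [v_1,v_6] + [v_1,v_3].
This gives a 12×5 integer matrix of rank 4; reducing to Smith normal form yields diagonal entries (1,1,1,1).

∂_3: C_3 → C_2 sends each 3-simplex σ to the alternating sum Σ_i (−1)^i (σ with its i-th vertex removed). For instance
  ∂[v_1,v_3,v_4,v_6] = [v_3,v_4,v_6] − [v_1,v_4,v_6] + [v_1,v_3,v_6] − [v_1,v_3,v_4].
The 5×1 boundary matrix has rank 1 and Smith normal form diag(1).

Now H_k = ker ∂_k / im ∂_{k+1}, so:

  H_0: rank C_0 − rank ∂_1 = 8 − 6 = 2, and the invariant factors of ∂_1 are all 1, so H_0 ≅ Z^2.
  H_1: rank ker ∂_1 − rank ∂_2 = (12 − 6) − 4 = 2, and the invariant factors of ∂_2 are all 1, so H_1 ≅ Z^2.
  H_2: rank ker ∂_2 − rank ∂_3 = (5 − 4) − 1 = 0, and the invariant factors of ∂_3 are all 1, so H_2 ≅ 0.
  H_3: rank ker ∂_3 − rank ∂_4 = (1 − 1) − 0 = 0, and there is no ∂_4, so H_3 ≅ 0.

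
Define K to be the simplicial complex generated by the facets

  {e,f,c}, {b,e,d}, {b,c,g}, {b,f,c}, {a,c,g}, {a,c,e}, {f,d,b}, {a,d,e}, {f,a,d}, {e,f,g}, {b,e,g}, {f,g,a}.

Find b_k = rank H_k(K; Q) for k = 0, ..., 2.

b_0 = 1, b_1 = 0, b_2 = 0.

We work with the vertex ordering a < b < c < d < e < f < g. The simplices of K, each written with vertices in increasing order, are:

  0-simplices (7): a, b, c, d, e, f, g
  1-simplices (18): ac, ad, ae, af, ag, bc, bd, be, bf, bg, ce, cf, cg, de, df, ef, eg, fg
  2-simplices (12): ace, acg, ade, adf, afg, bcf, bcg, bde, bdf, beg, cef, efg

Hence C_0 ≅ Z^7, C_1 ≅ Z^18, C_2 ≅ Z^12.

∂_1: C_1 → C_0 maps an edge to its endpoints' difference, ∂[p,q] = q − p. For instance
  ∂df = f − d.
The resulting 7×18 matrix has rank 6, and its Smith normal form has invariant factors (1,1,1,1,1,1).

∂_2: C_2 → C_1 acts by ∂[p,q,r] = [q,r] − [p,r] + [p,q]. For instance
  ∂ace = ce − ae + ac,
  ∂ade = de − ae + ad.
As a 18×12 matrix over Z this has rank 12, with invariant factors (1,1,1,1,1,1,1,1,1,1,1,2).

From H_k ≅ ker(∂_k) / im(∂_{k+1}) we obtain:

  H_0: rank C_0 − rank ∂_1 = 7 − 6 = 1, and the invariant factors of ∂_1 are all 1, so H_0 = Z.
  H_1: rank ker ∂_1 − rank ∂_2 = (18 − 6) − 12 = 0, and ∂_2 has invariant factor 2 > 1, so H_1 = Z/2.
  H_2: rank ker ∂_2 − rank ∂_3 = (12 − 12) − 0 = 0, and there is no ∂_3, so H_2 = 0.

As a check, the Euler characteristic is 7 − 18 + 12 = 1, which agrees with 1 − 0 + 0 = 1.

Hence the Betti numbers are b_0 = 1, b_1 = 0, b_2 = 0.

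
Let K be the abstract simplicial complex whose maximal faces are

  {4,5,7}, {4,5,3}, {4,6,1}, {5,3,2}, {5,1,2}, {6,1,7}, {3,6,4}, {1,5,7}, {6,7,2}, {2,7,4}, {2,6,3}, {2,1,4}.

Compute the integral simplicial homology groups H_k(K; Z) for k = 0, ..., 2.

H_0 = Z,  H_1 = Z/2,  H_2 = 0.

Take the total order 1 < 2 < 3 < 4 < 5 < 6 < 7 on the vertex set. Then K (dimension 2) consists of the simplices:

  0-simplices (7): [1], [2], [3], [4], [5], [6], [7]
  1-simplices (18): [1,2], [1,4], [1,5], [1,6], [1,7], [2,3], [2,4], [2,5], [2,6], [2,7], [3,4], [3,5], [3,6], [4,5], [4,6], [4,7], [5,7], [6,7]
  2-simplices (12): [1,2,4], [1,2,5], [1,4,6], [1,5,7], [1,6,7], [2,3,5], [2,3,6], [2,4,7], [2,6,7], [3,4,5], [3,4,6], [4,5,7]

giving chain groups C_0 ≅ Z^7, C_1 ≅ Z^18, C_2 ≅ Z^12.

The boundary map ∂_1: C_1 → C_0 is given by ∂[p,q] = [q] − [p]. For instance
  ∂[2,7] = [7] − [2].
The 7×18 boundary matrix has rank 6 and Smith normal form diag(1,1,1,1,1,1).

∂_2: C_2 → C_1 sends each 2-simplex [p,q,r] to [q,r] − [p,r] + [p,q]. For instance
  ∂[1,6,7] = [6,7] − [1,7] + [1,6],
  ∂[3,4,5] = [4,5] − [3,5] + [3,4].
This gives a 18×12 integer matrix of rank 12; reducing to Smith normal form yields diagonal entries (1,1,1,1,1,1,1,1,1,1,1,2).

Now H_k = ker ∂_k / im ∂_{k+1}, so:

  H_0: rank C_0 − rank ∂_1 = 7 − 6 = 1, and the invariant factors of ∂_1 are all 1, so H_0 ≅ Z.
  H_1: rank ker ∂_1 − rank ∂_2 = (18 − 6) − 12 = 0, and ∂_2 has invariant factor 2 > 1, so H_1 ≅ Z/2.
  H_2: rank ker ∂_2 − rank ∂_3 = (12 − 12) − 0 = 0, and there is no ∂_3, so H_2 ≅ 0.

(K is a triangulation of the real projective plane RP^2.)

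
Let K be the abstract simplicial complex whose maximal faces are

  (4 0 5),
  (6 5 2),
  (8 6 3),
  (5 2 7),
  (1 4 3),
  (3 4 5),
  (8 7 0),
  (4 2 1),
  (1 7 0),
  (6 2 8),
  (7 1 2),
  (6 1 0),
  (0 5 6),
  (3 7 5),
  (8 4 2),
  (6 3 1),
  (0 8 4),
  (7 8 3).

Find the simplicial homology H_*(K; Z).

H_0 = Z,  H_1 = Z^2,  H_2 = Z.

We work with the vertex ordering 0 < 1 < 2 < 3 < 4 < 5 < 6 < 7 < 8. The simplices of K, each written with vertices in increasing order, are:

  0-simplices (9): [0], [1], [2], [3], [4], [5], [6], [7], [8]
  1-simplices (27): (27 of them)
  2-simplices (18): [0,1,6], [0,1,7], [0,4,5], [0,4,8], [0,5,6], [0,7,8], [1,2,4], [1,2,7], [1,3,4], [1,3,6], [2,4,8], [2,5,6], [2,5,7], [2,6,8], [3,4,5], [3,5,7], [3,6,8], [3,7,8]

Hence C_0 ≅ Z^9, C_1 ≅ Z^27, C_2 ≅ Z^18.

Boundary ∂_1: C_1 → C_0 maps an edge to its endpoints' difference, ∂[p,q] = q − p. For instance
  ∂[1,4] = [4] − [1].
The resulting 9×27 matrix has rank 8, and its Smith normal form has invariant factors (1,1,1,1,1,1,1,1).

Boundary ∂_2: C_2 → C_1 sends each 2-simplex [p,q,r] to [q,r] − [p,r] + [p,q]. For instance
  ∂[3,6,8] = [6,8] − [3,8] + [3,6],
  ∂[2,5,6] = [5,6] − [2,6] + [2,5].
The resulting 27×18 matrix has rank 17, and its Smith normal form has invariant factors (1,1,1,1,1,1,1,1,1,1,1,1,1,1,1,1,1).

Reading off H_k = ker ∂_k / im ∂_{k+1}:

  H_0: rank C_0 − rank ∂_1 = 9 − 8 = 1, and the invariant factors of ∂_1 are all 1, so H_0 ≅ Z.
  H_1: rank ker ∂_1 − rank ∂_2 = (27 − 8) − 17 = 2, and the invariant factors of ∂_2 are all 1, so H_1 ≅ Z^2.
  H_2: rank ker ∂_2 − rank ∂_3 = (18 − 17) − 0 = 1, and there is no ∂_3, so H_2 ≅ Z.

As a check, the Euler characteristic is 9 − 27 + 18 = 0, which agrees with 1 − 2 + 1 = 0.
(K is a triangulation of the torus T^2.)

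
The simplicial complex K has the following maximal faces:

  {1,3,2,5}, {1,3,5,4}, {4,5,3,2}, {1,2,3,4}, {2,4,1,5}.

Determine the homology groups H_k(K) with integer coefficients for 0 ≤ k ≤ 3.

We work with the vertex ordering 1 < 2 < 3 < 4 < 5. The simplices of K, each written with vertices in increasing order, are:

  0-simplices (5): [1], [2], [3], [4], [5]
  1-simplices (10): [1,2], [1,3], [1,4], [1,5], [2,3], [2,4], [2,5], [3,4], [3,5], [4,5]
  2-simplices (10): [1,2,3], [1,2,4], [1,2,5], [1,3,4], [1,3,5], [1,4,5], [2,3,4], [2,3,5], [2,4,5], [3,4,5]
  3-simplices (5): [1,2,3,4], [1,2,3,5], [1,2,4,5], [1,3,4,5], [2,3,4,5]

so the chain groups are C_0 ≅ Z^5, C_1 ≅ Z^10, C_2 ≅ Z^10, C_3 ≅ Z^5.

The boundary map ∂_1: C_1 → C_0 is given by ∂[p,q] = [q] − [p].
This gives a 5×10 integer matrix of rank 4; reducing to Smith normal form yields diagonal entries (1,1,1,1).

The boundary map ∂_2: C_2 → C_1 maps a triangle to the signed sum of its edges. For instance
  ∂[2,4,5] = [4,5] − [2,5] + [2,4],
  ∂[2,3,4] = [3,4] − [2,4] + [2,3].
As a 10×10 matrix over Z this has rank 6, with invariant factors (1,1,1,1,1,1).

The boundary map ∂_3: C_3 → C_2 sends each 3-simplex σ to the alternating sum Σ_i (−1)^i (σ with its i-th vertex removed). For instance
  ∂[1,2,4,5] = [2,4,5] − [1,4,5] + [1,2,5] − [1,2,4],
  ∂[1,2,3,4] = [2,3,4] − [1,3,4] + [1,2,4] − [1,2,3].
The resulting 10×5 matrix has rank 4, and its Smith normal form has invariant factors (1,1,1,1).

Now H_k = ker ∂_k / im ∂_{k+1}, so:

  H_0: rank C_0 − rank ∂_1 = 5 − 4 = 1, and the invariant factors of ∂_1 are all 1, so H_0 ≅ Z.
  H_1: rank ker ∂_1 − rank ∂_2 = (10 − 4) − 6 = 0, and the invariant factors of ∂_2 are all 1, so H_1 ≅ 0.
  H_2: rank ker ∂_2 − rank ∂_3 = (10 − 6) − 4 = 0, and the invariant factors of ∂_3 are all 1, so H_2 ≅ 0.
  H_3: rank ker ∂_3 − rank ∂_4 = (5 − 4) − 0 = 1, and there is no ∂_4, so H_3 ≅ Z.

As a check, the Euler characteristic is 5 − 10 + 10 − 5 = 0, which agrees with 1 − 0 + 0 − 1 = 0.

H_0 ≅ Z,  H_1 = 0,  H_2 = 0,  H_3 ≅ Z.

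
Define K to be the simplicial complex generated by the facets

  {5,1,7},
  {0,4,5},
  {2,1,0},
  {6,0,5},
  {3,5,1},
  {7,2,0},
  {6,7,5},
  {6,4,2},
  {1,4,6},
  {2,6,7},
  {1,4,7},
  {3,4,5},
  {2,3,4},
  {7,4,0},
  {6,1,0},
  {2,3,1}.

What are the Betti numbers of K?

b_0 = 1, b_1 = 2, b_2 = 1.

We work with the vertex ordering 0 < 1 < 2 < 3 < 4 < 5 < 6 < 7. The simplices of K, each written with vertices in increasing order, are:

  0-simplices (8): [0], [1], [2], [3], [4], [5], [6], [7]
  1-simplices (24): (24 of them)
  2-simplices (16): [0,1,2], [0,1,6], [0,2,7], [0,4,5], [0,4,7], [0,5,6], [1,2,3], [1,3,5], [1,4,6], [1,4,7], [1,5,7], [2,3,4], [2,4,6], [2,6,7], [3,4,5], [5,6,7]

Hence C_0 ≅ Z^8, C_1 ≅ Z^24, C_2 ≅ Z^16.

The boundary map ∂_1: C_1 → C_0 is given by ∂[p,q] = [q] − [p]. For instance
  ∂[5,7] = [7] − [5].
The 8×24 boundary matrix has rank 7 and Smith normal form diag(1,1,1,1,1,1,1).

∂_2: C_2 → C_1 acts by ∂[p,q,r] = [q,r] − [p,r] + [p,q]. For instance
  ∂[1,2,3] = [2,3] − [1,3] + [1,2],
  ∂[0,1,2] = [1,2] − [0,2] + [0,1].
As a 24×16 matrix over Z this has rank 15, with invariant factors (1,1,1,1,1,1,1,1,1,1,1,1,1,1,1).

Now H_k = ker ∂_k / im ∂_{k+1}, so:

  H_0: rank C_0 − rank ∂_1 = 8 − 7 = 1, and the invariant factors of ∂_1 are all 1, so H_0 ≅ Z.
  H_1: rank ker ∂_1 − rank ∂_2 = (24 − 7) − 15 = 2, and the invariant factors of ∂_2 are all 1, so H_1 ≅ Z^2.
  H_2: rank ker ∂_2 − rank ∂_3 = (16 − 15) − 0 = 1, and there is no ∂_3, so H_2 ≅ Z.

As a check, the Euler characteristic is 8 − 24 + 16 = 0, which agrees with 1 − 2 + 1 = 0.

Hence the Betti numbers are b_0 = 1, b_1 = 2, b_2 = 1.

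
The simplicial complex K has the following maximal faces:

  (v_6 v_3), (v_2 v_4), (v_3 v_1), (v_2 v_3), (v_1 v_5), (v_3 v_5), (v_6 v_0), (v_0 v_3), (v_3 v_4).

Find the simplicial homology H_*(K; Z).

Order the vertices as v_0 < v_1 < v_2 < v_3 < v_4 < v_5 < v_6. Listing each simplex with vertices in this order, K has dimension 1 with simplices:

  0-simplices (7): [v_0], [v_1], [v_2], [v_3], [v_4], [v_5], [v_6]
  1-simplices (9): [v_0,v_3], [v_0,v_6], [v_1,v_3], [v_1,v_5], [v_2,v_3], [v_2,v_4], [v_3,v_4], [v_3,v_5], [v_3,v_6]

giving chain groups C_0 ≅ Z^7, C_1 ≅ Z^9.

The boundary map ∂_1: C_1 → C_0 maps an edge to its endpoints' difference, ∂[p,q] = q − p.
The resulting 7×9 matrix has rank 6, and its Smith normal form has invariant factors (1,1,1,1,1,1).

Reading off H_k = ker ∂_k / im ∂_{k+1}:

  H_0: rank C_0 − rank ∂_1 = 7 − 6 = 1, and the invariant factors of ∂_1 are all 1, so H_0 = Z.
  H_1: rank ker ∂_1 − rank ∂_2 = (9 − 6) − 0 = 3, and there is no ∂_2, so H_1 = Z^3.

As a check, the Euler characteristic is 7 − 9 = -2, which agrees with 1 − 3 = -2.

H_0 ≅ Z,  H_1 ≅ Z^3.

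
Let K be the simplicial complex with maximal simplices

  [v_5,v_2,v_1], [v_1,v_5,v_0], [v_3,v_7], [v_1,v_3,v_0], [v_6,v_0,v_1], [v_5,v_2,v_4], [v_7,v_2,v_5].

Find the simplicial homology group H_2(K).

Order the vertices as v_0 < v_1 < v_2 < v_3 < v_4 < v_5 < v_6 < v_7. Listing each simplex with vertices in this order, K has dimension 2 with simplices:

  0-simplices (8): [v_0], [v_1], [v_2], [v_3], [v_4], [v_5], [v_6], [v_7]
  1-simplices (14): [v_0,v_1], [v_0,v_3], [v_0,v_5], [v_0,v_6], [v_1,v_2], [v_1,v_3], [v_1,v_5], [v_1,v_6], [v_2,v_4], [v_2,v_5], [v_2,v_7], [v_3,v_7], [v_4,v_5], [v_5,v_7]
  2-simplices (6): [v_0,v_1,v_3], [v_0,v_1,v_5], [v_0,v_1,v_6], [v_1,v_2,v_5], [v_2,v_4,v_5], [v_2,v_5,v_7]

Hence C_0 ≅ Z^8, C_1 ≅ Z^14, C_2 ≅ Z^6.

The boundary map ∂_1: C_1 → C_0 sends each edge [p,q] (with p < q) to q − p. For instance
  ∂[v_5,v_7] = [v_7] − [v_5].
This gives a 8×14 integer matrix of rank 7; reducing to Smith normal form yields diagonal entries (1,1,1,1,1,1,1).

The boundary map ∂_2: C_2 → C_1 acts by ∂[p,q,r] = [q,r] − [p,r] + [p,q]. For instance
  ∂[v_2,v_5,v_7] = [v_5,v_7] − [v_2,v_7] + [v_2,v_5],
  ∂[v_0,v_1,v_3] = [v_1,v_3] − [v_0,v_3] + [v_0,v_1].
This gives a 14×6 integer matrix of rank 6; reducing to Smith normal form yields diagonal entries (1,1,1,1,1,1).

Reading off H_k = ker ∂_k / im ∂_{k+1}:

  H_2: rank ker ∂_2 − rank ∂_3 = (6 − 6) − 0 = 0, and there is no ∂_3, so H_2 ≅ 0.

H_2 ≅ 0.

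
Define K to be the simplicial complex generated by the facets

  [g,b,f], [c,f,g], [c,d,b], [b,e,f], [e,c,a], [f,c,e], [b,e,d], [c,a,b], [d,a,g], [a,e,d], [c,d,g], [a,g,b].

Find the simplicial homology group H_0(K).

H_0 ≅ Z.

Fix the vertex order a < b < c < d < e < f < g and write every simplex with vertices in increasing order. Then dim K = 2 and the simplices of K are:

  0-simplices (7): a, b, c, d, e, f, g
  1-simplices (18): ab, ac, ad, ae, ag, bc, bd, be, bf, bg, cd, ce, cf, cg, de, dg, ef, fg
  2-simplices (12): abc, abg, ace, ade, adg, bcd, bde, bef, bfg, cdg, cef, cfg

giving chain groups C_0 ≅ Z^7, C_1 ≅ Z^18, C_2 ≅ Z^12.

The boundary map ∂_1: C_1 → C_0 sends each edge [p,q] (with p < q) to q − p.
As a 7×18 matrix over Z this has rank 6, with invariant factors (1,1,1,1,1,1).

Boundary ∂_2: C_2 → C_1 maps a triangle to the signed sum of its edges. For instance
  ∂cfg = fg − cg + cf,
  ∂ade = de − ae + ad.
The 18×12 boundary matrix has rank 12 and Smith normal form diag(1,1,1,1,1,1,1,1,1,1,1,2).

From H_k ≅ ker(∂_k) / im(∂_{k+1}) we obtain:

  H_0: rank C_0 − rank ∂_1 = 7 − 6 = 1, and the invariant factors of ∂_1 are all 1, so H_0 = Z.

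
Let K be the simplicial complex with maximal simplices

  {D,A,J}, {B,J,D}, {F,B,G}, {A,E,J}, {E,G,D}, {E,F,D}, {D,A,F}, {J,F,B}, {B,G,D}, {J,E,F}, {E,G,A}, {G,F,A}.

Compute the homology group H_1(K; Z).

Fix the vertex order A < B < D < E < F < G < J and write every simplex with vertices in increasing order. Then dim K = 2 and the simplices of K are:

  0-simplices (7): A, B, D, E, F, G, J
  1-simplices (18): AD, AE, AF, AG, AJ, BD, BF, BG, BJ, DE, DF, DG, DJ, EF, EG, EJ, FG, FJ
  2-simplices (12): ADF, ADJ, AEG, AEJ, AFG, BDG, BDJ, BFG, BFJ, DEF, DEG, EFJ

so the chain groups are C_0 ≅ Z^7, C_1 ≅ Z^18, C_2 ≅ Z^12.

∂_1: C_1 → C_0 is given by ∂[p,q] = [q] − [p]. For instance
  ∂DF = F − D.
As a 7×18 matrix over Z this has rank 6, with invariant factors (1,1,1,1,1,1).

∂_2: C_2 → C_1 acts by ∂[p,q,r] = [q,r] − [p,r] + [p,q]. For instance
  ∂BDG = DG − BG + BD,
  ∂DEG = EG − DG + DE.
This gives a 18×12 integer matrix of rank 12; reducing to Smith normal form yields diagonal entries (1,1,1,1,1,1,1,1,1,1,1,2).

From H_k ≅ ker(∂_k) / im(∂_{k+1}) we obtain:

  H_1: rank ker ∂_1 − rank ∂_2 = (18 − 6) − 12 = 0, and ∂_2 has invariant factor 2 > 1, so H_1 ≅ Z/2.

H_1 = Z/2.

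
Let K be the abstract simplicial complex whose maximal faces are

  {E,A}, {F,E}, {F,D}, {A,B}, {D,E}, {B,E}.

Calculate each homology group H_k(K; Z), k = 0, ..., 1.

Fix the vertex order A < B < D < E < F and write every simplex with vertices in increasing order. Then dim K = 1 and the simplices of K are:

  0-simplices (5): A, B, D, E, F
  1-simplices (6): AB, AE, BE, DE, DF, EF

Hence C_0 ≅ Z^5, C_1 ≅ Z^6.

The boundary map ∂_1: C_1 → C_0 is given by ∂[p,q] = [q] − [p]. For instance
  ∂AE = E − A.
This gives a 5×6 integer matrix of rank 4; reducing to Smith normal form yields diagonal entries (1,1,1,1).

Computing H_k = (kernel of ∂_k) / (image of ∂_{k+1}):

  H_0: rank C_0 − rank ∂_1 = 5 − 4 = 1, and the invariant factors of ∂_1 are all 1, so H_0 = Z.
  H_1: rank ker ∂_1 − rank ∂_2 = (6 − 4) − 0 = 2, and there is no ∂_2, so H_1 = Z^2.

As a check, the Euler characteristic is 5 − 6 = -1, which agrees with 1 − 2 = -1.
(K is a triangulation of a wedge of 2 circles.)

H_0 = Z,  H_1 = Z^2.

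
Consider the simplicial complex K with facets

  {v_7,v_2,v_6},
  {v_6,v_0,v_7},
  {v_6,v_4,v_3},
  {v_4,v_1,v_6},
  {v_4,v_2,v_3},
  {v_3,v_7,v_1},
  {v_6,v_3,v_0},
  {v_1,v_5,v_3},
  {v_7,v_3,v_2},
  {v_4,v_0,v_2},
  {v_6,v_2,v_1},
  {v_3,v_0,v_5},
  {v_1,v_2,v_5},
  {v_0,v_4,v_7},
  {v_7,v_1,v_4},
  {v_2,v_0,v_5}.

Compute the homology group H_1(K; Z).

H_1 = Z^2.

Take the total order v_0 < v_1 < v_2 < v_3 < v_4 < v_5 < v_6 < v_7 on the vertex set. Then K (dimension 2) consists of the simplices:

  0-simplices (8): [v_0], [v_1], [v_2], [v_3], [v_4], [v_5], [v_6], [v_7]
  1-simplices (24): (24 of them)
  2-simplices (16): (16 of them)

Hence C_0 ≅ Z^8, C_1 ≅ Z^24, C_2 ≅ Z^16.

The boundary map ∂_1: C_1 → C_0 sends each edge [p,q] (with p < q) to q − p. For instance
  ∂[v_2,v_7] = [v_7] − [v_2].
The 8×24 boundary matrix has rank 7 and Smith normal form diag(1,1,1,1,1,1,1).

The boundary map ∂_2: C_2 → C_1 sends each 2-simplex [p,q,r] to [q,r] − [p,r] + [p,q]. For instance
  ∂[v_1,v_2,v_5] = [v_2,v_5] − [v_1,v_5] + [v_1,v_2],
  ∂[v_0,v_2,v_5] = [v_2,v_5] − [v_0,v_5] + [v_0,v_2].
The resulting 24×16 matrix has rank 15, and its Smith normal form has invariant factors (1,1,1,1,1,1,1,1,1,1,1,1,1,1,1).

Computing H_k = (kernel of ∂_k) / (image of ∂_{k+1}):

  H_1: rank ker ∂_1 − rank ∂_2 = (24 − 7) − 15 = 2, and the invariant factors of ∂_2 are all 1, so H_1 = Z^2.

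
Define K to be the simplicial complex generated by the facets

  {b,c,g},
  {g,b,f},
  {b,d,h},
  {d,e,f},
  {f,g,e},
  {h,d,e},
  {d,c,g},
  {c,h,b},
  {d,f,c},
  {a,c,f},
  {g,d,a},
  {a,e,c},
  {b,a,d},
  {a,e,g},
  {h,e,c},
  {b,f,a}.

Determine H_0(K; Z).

H_0 ≅ Z.

Take the total order a < b < c < d < e < f < g < h on the vertex set. Then K (dimension 2) consists of the simplices:

  0-simplices (8): a, b, c, d, e, f, g, h
  1-simplices (24): ab, ac, ad, ae, af, ag, bc, bd, bf, bg, bh, cd, ce, cf, cg, ch, de, df, dg, dh, ef, eg, eh, fg
  2-simplices (16): abd, abf, ace, acf, adg, aeg, bcg, bch, bdh, bfg, cdf, cdg, ceh, def, deh, efg

giving chain groups C_0 ≅ Z^8, C_1 ≅ Z^24, C_2 ≅ Z^16.

Boundary ∂_1: C_1 → C_0 sends each edge [p,q] (with p < q) to q − p.
As a 8×24 matrix over Z this has rank 7, with invariant factors (1,1,1,1,1,1,1).

∂_2: C_2 → C_1 maps a triangle to the signed sum of its edges. For instance
  ∂bdh = dh − bh + bd,
  ∂bch = ch − bh + bc.
The resulting 24×16 matrix has rank 15, and its Smith normal form has invariant factors (1,1,1,1,1,1,1,1,1,1,1,1,1,1,1).

Computing H_k = (kernel of ∂_k) / (image of ∂_{k+1}):

  H_0: rank C_0 − rank ∂_1 = 8 − 7 = 1, and the invariant factors of ∂_1 are all 1, so H_0 ≅ Z.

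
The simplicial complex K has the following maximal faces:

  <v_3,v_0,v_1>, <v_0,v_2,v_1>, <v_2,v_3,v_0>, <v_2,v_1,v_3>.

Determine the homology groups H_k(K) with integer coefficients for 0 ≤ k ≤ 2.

Order the vertices as v_0 < v_1 < v_2 < v_3. Listing each simplex with vertices in this order, K has dimension 2 with simplices:

  0-simplices (4): [v_0], [v_1], [v_2], [v_3]
  1-simplices (6): [v_0,v_1], [v_0,v_2], [v_0,v_3], [v_1,v_2], [v_1,v_3], [v_2,v_3]
  2-simplices (4): [v_0,v_1,v_2], [v_0,v_1,v_3], [v_0,v_2,v_3], [v_1,v_2,v_3]

giving chain groups C_0 ≅ Z^4, C_1 ≅ Z^6, C_2 ≅ Z^4.

The boundary map ∂_1: C_1 → C_0 is given by ∂[p,q] = [q] − [p]. For instance
  ∂[v_0,v_2] = [v_2] − [v_0].
As a 4×6 matrix over Z this has rank 3, with invariant factors (1,1,1).

Boundary ∂_2: C_2 → C_1 sends each 2-simplex [p,q,r] to [q,r] − [p,r] + [p,q]. For instance
  ∂[v_0,v_1,v_3] = [v_1,v_3] − [v_0,v_3] + [v_0,v_1],
  ∂[v_0,v_1,v_2] = [v_1,v_2] − [v_0,v_2] + [v_0,v_1].
As a 6×4 matrix over Z this has rank 3, with invariant factors (1,1,1).

Reading off H_k = ker ∂_k / im ∂_{k+1}:

  H_0: rank C_0 − rank ∂_1 = 4 − 3 = 1, and the invariant factors of ∂_1 are all 1, so H_0 ≅ Z.
  H_1: rank ker ∂_1 − rank ∂_2 = (6 − 3) − 3 = 0, and the invariant factors of ∂_2 are all 1, so H_1 ≅ 0.
  H_2: rank ker ∂_2 − rank ∂_3 = (4 − 3) − 0 = 1, and there is no ∂_3, so H_2 ≅ Z.

As a check, the Euler characteristic is 4 − 6 + 4 = 2, which agrees with 1 − 0 + 1 = 2.
(K is a triangulation of the 2-sphere S^2.)

H_0 = Z,  H_1 = 0,  H_2 = Z.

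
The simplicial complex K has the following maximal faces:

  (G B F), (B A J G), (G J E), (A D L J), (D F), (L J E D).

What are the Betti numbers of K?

Order the vertices as A < B < D < E < F < G < J < L. Listing each simplex with vertices in this order, K has dimension 3 with simplices:

  0-simplices (8): A, B, D, E, F, G, J, L
  1-simplices (18): AB, AD, AG, AJ, AL, BF, BG, BJ, DE, DF, DJ, DL, EG, EJ, EL, FG, GJ, JL
  2-simplices (13): ABG, ABJ, ADJ, ADL, AGJ, AJL, BFG, BGJ, DEJ, DEL, DJL, EGJ, EJL
  3-simplices (3): ABGJ, ADJL, DEJL

so the chain groups are C_0 ≅ Z^8, C_1 ≅ Z^18, C_2 ≅ Z^13, C_3 ≅ Z^3.

Boundary ∂_1: C_1 → C_0 sends each edge [p,q] (with p < q) to q − p. For instance
  ∂AL = L − A.
The resulting 8×18 matrix has rank 7, and its Smith normal form has invariant factors (1,1,1,1,1,1,1).

Boundary ∂_2: C_2 → C_1 acts by ∂[p,q,r] = [q,r] − [p,r] + [p,q]. For instance
  ∂AJL = JL − AL + AJ,
  ∂DJL = JL − DL + DJ.
As a 18×13 matrix over Z this has rank 10, with invariant factors (1,1,1,1,1,1,1,1,1,1).

Boundary ∂_3: C_3 → C_2 sends each 3-simplex σ to the alternating sum Σ_i (−1)^i (σ with its i-th vertex removed). For instance
  ∂DEJL = EJL − DJL + DEL − DEJ,
  ∂ABGJ = BGJ − AGJ + ABJ − ABG.
The 13×3 boundary matrix has rank 3 and Smith normal form diag(1,1,1).

From H_k ≅ ker(∂_k) / im(∂_{k+1}) we obtain:

  H_0: rank C_0 − rank ∂_1 = 8 − 7 = 1, and the invariant factors of ∂_1 are all 1, so H_0 ≅ Z.
  H_1: rank ker ∂_1 − rank ∂_2 = (18 − 7) − 10 = 1, and the invariant factors of ∂_2 are all 1, so H_1 ≅ Z.
  H_2: rank ker ∂_2 − rank ∂_3 = (13 − 10) − 3 = 0, and the invariant factors of ∂_3 are all 1, so H_2 ≅ 0.
  H_3: rank ker ∂_3 − rank ∂_4 = (3 − 3) − 0 = 0, and there is no ∂_4, so H_3 ≅ 0.

Hence the Betti numbers are b_0 = 1, b_1 = 1, b_2 = 0, b_3 = 0.

b_0 = 1, b_1 = 1, b_2 = 0, b_3 = 0.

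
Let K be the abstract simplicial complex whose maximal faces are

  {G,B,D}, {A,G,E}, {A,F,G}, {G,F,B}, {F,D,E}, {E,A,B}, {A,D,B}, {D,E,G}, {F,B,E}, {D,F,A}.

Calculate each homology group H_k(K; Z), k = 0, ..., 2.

H_0 = Z,  H_1 = Z/2Z,  H_2 = 0.

We work with the vertex ordering A < B < D < E < F < G. The simplices of K, each written with vertices in increasing order, are:

  0-simplices (6): A, B, D, E, F, G
  1-simplices (15): AB, AD, AE, AF, AG, BD, BE, BF, BG, DE, DF, DG, EF, EG, FG
  2-simplices (10): ABD, ABE, ADF, AEG, AFG, BDG, BEF, BFG, DEF, DEG

so the chain groups are C_0 ≅ Z^6, C_1 ≅ Z^15, C_2 ≅ Z^10.

Boundary ∂_1: C_1 → C_0 sends each edge [p,q] (with p < q) to q − p.
As a 6×15 matrix over Z this has rank 5, with invariant factors (1,1,1,1,1).

Boundary ∂_2: C_2 → C_1 sends each 2-simplex [p,q,r] to [q,r] − [p,r] + [p,q]. For instance
  ∂ABD = BD − AD + AB,
  ∂AFG = FG − AG + AF.
The 15×10 boundary matrix has rank 10 and Smith normal form diag(1,1,1,1,1,1,1,1,1,2).

Reading off H_k = ker ∂_k / im ∂_{k+1}:

  H_0: rank C_0 − rank ∂_1 = 6 − 5 = 1, and the invariant factors of ∂_1 are all 1, so H_0 ≅ Z.
  H_1: rank ker ∂_1 − rank ∂_2 = (15 − 5) − 10 = 0, and ∂_2 has invariant factor 2 > 1, so H_1 ≅ Z/2Z.
  H_2: rank ker ∂_2 − rank ∂_3 = (10 − 10) − 0 = 0, and there is no ∂_3, so H_2 ≅ 0.

(K is a triangulation of the real projective plane RP^2.)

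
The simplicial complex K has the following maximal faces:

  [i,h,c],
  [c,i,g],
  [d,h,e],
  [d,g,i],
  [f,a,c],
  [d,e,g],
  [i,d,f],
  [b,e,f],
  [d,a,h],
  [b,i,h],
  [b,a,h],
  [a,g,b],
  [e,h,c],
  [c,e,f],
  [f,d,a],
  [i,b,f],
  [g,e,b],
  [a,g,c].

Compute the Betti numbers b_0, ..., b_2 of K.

b_0 = 1, b_1 = 2, b_2 = 1.

Order the vertices as a < b < c < d < e < f < g < h < i. Listing each simplex with vertices in this order, K has dimension 2 with simplices:

  0-simplices (9): a, b, c, d, e, f, g, h, i
  1-simplices (27): ab, ac, ad, af, ag, ah, be, bf, bg, bh, bi, ce, cf, cg, ch, ci, de, df, dg, dh, di, ef, eg, eh, fi, gi, hi
  2-simplices (18): abg, abh, acf, acg, adf, adh, bef, beg, bfi, bhi, cef, ceh, cgi, chi, deg, deh, dfi, dgi

giving chain groups C_0 ≅ Z^9, C_1 ≅ Z^27, C_2 ≅ Z^18.

Boundary ∂_1: C_1 → C_0 maps an edge to its endpoints' difference, ∂[p,q] = q − p. For instance
  ∂eh = h − e.
As a 9×27 matrix over Z this has rank 8, with invariant factors (1,1,1,1,1,1,1,1).

Boundary ∂_2: C_2 → C_1 sends each 2-simplex [p,q,r] to [q,r] − [p,r] + [p,q]. For instance
  ∂dgi = gi − di + dg,
  ∂deh = eh − dh + de.
The 27×18 boundary matrix has rank 17 and Smith normal form diag(1,1,1,1,1,1,1,1,1,1,1,1,1,1,1,1,1).

Reading off H_k = ker ∂_k / im ∂_{k+1}:

  H_0: rank C_0 − rank ∂_1 = 9 − 8 = 1, and the invariant factors of ∂_1 are all 1, so H_0 = Z.
  H_1: rank ker ∂_1 − rank ∂_2 = (27 − 8) − 17 = 2, and the invariant factors of ∂_2 are all 1, so H_1 = Z^2.
  H_2: rank ker ∂_2 − rank ∂_3 = (18 − 17) − 0 = 1, and there is no ∂_3, so H_2 = Z.

(K is a triangulation of the torus T^2.)

Hence the Betti numbers are b_0 = 1, b_1 = 2, b_2 = 1.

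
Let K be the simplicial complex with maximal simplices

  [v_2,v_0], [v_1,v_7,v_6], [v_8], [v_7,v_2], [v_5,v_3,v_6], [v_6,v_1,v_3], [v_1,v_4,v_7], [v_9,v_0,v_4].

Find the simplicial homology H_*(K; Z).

H_0 = Z^2,  H_1 = Z,  H_2 = 0.

We work with the vertex ordering v_0 < v_1 < v_2 < v_3 < v_4 < v_5 < v_6 < v_7 < v_8 < v_9. The simplices of K, each written with vertices in increasing order, are:

  0-simplices (10): [v_0], [v_1], [v_2], [v_3], [v_4], [v_5], [v_6], [v_7], [v_8], [v_9]
  1-simplices (14): [v_0,v_2], [v_0,v_4], [v_0,v_9], [v_1,v_3], [v_1,v_4], [v_1,v_6], [v_1,v_7], [v_2,v_7], [v_3,v_5], [v_3,v_6], [v_4,v_7], [v_4,v_9], [v_5,v_6], [v_6,v_7]
  2-simplices (5): [v_0,v_4,v_9], [v_1,v_3,v_6], [v_1,v_4,v_7], [v_1,v_6,v_7], [v_3,v_5,v_6]

giving chain groups C_0 ≅ Z^10, C_1 ≅ Z^14, C_2 ≅ Z^5.

Boundary ∂_1: C_1 → C_0 is given by ∂[p,q] = [q] − [p]. For instance
  ∂[v_3,v_5] = [v_5] − [v_3].
The resulting 10×14 matrix has rank 8, and its Smith normal form has invariant factors (1,1,1,1,1,1,1,1).

Boundary ∂_2: C_2 → C_1 sends each 2-simplex [p,q,r] to [q,r] − [p,r] + [p,q]. For instance
  ∂[v_1,v_3,v_6] = [v_3,v_6] − [v_1,v_6] + [v_1,v_3],
  ∂[v_1,v_4,v_7] = [v_4,v_7] − [v_1,v_7] + [v_1,v_4].
This gives a 14×5 integer matrix of rank 5; reducing to Smith normal form yields diagonal entries (1,1,1,1,1).

Computing H_k = (kernel of ∂_k) / (image of ∂_{k+1}):

  H_0: rank C_0 − rank ∂_1 = 10 − 8 = 2, and the invariant factors of ∂_1 are all 1, so H_0 ≅ Z^2.
  H_1: rank ker ∂_1 − rank ∂_2 = (14 − 8) − 5 = 1, and the invariant factors of ∂_2 are all 1, so H_1 ≅ Z.
  H_2: rank ker ∂_2 − rank ∂_3 = (5 − 5) − 0 = 0, and there is no ∂_3, so H_2 ≅ 0.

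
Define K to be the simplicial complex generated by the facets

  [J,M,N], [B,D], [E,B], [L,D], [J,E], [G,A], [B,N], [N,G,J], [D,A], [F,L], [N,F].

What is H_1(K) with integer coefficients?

We work with the vertex ordering A < B < D < E < F < G < J < L < M < N. The simplices of K, each written with vertices in increasing order, are:

  0-simplices (10): A, B, D, E, F, G, J, L, M, N
  1-simplices (14): AD, AG, BD, BE, BN, DL, EJ, FL, FN, GJ, GN, JM, JN, MN
  2-simplices (2): GJN, JMN

giving chain groups C_0 ≅ Z^10, C_1 ≅ Z^14, C_2 ≅ Z^2.

∂_1: C_1 → C_0 maps an edge to its endpoints' difference, ∂[p,q] = q − p. For instance
  ∂EJ = J − E.
The 10×14 boundary matrix has rank 9 and Smith normal form diag(1,1,1,1,1,1,1,1,1).

Boundary ∂_2: C_2 → C_1 acts by ∂[p,q,r] = [q,r] − [p,r] + [p,q]. For instance
  ∂GJN = JN − GN + GJ,
  ∂JMN = MN − JN + JM.
As a 14×2 matrix over Z this has rank 2, with invariant factors (1,1).

Now H_k = ker ∂_k / im ∂_{k+1}, so:

  H_1: rank ker ∂_1 − rank ∂_2 = (14 − 9) − 2 = 3, and the invariant factors of ∂_2 are all 1, so H_1 ≅ Z^3.

H_1 = Z^3.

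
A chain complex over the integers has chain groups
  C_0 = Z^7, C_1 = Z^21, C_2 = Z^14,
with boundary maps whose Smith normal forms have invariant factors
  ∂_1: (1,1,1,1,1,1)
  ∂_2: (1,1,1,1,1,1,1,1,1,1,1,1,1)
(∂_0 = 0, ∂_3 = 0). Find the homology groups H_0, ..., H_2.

H_0 = Z,  H_1 = Z^2,  H_2 = Z.

H_0: b_0 = 7 − 0 − 6 = 1; torsion from ∂_1 factors > 1: none. So H_0 = Z.
H_1: b_1 = 21 − 6 − 13 = 2; torsion from ∂_2 factors > 1: none. So H_1 = Z^2.
H_2: b_2 = 14 − 13 − 0 = 1; torsion from ∂_3 factors > 1: none. So H_2 = Z.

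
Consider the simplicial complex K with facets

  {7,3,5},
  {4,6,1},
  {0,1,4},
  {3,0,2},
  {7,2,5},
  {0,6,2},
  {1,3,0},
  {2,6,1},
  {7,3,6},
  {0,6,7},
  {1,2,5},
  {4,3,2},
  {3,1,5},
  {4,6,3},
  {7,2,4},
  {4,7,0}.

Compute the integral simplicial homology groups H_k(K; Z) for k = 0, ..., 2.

K has 8 vertices, 24 edges, 16 triangles.
rank ∂_0 = 0, rank ∂_1 = 7 ⇒ b_0 = 8 − 0 − 7 = 1; all invariant factors of ∂_1 are 1 so no torsion. So H_0 ≅ Z.
rank ∂_1 = 7, rank ∂_2 = 15 ⇒ b_1 = 24 − 7 − 15 = 2; all invariant factors of ∂_2 are 1 so no torsion. So H_1 ≅ Z^2.
rank ∂_2 = 15, rank ∂_3 = 0 ⇒ b_2 = 16 − 15 − 0 = 1. So H_2 ≅ Z.

H_0 ≅ Z,  H_1 ≅ Z^2,  H_2 ≅ Z.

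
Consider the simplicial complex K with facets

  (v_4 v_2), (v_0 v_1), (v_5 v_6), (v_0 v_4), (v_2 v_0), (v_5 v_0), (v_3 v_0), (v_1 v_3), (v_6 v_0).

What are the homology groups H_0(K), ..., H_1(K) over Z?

H_0 ≅ Z,  H_1 ≅ Z^3.

Fix the vertex order v_0 < v_1 < v_2 < v_3 < v_4 < v_5 < v_6 and write every simplex with vertices in increasing order. Then dim K = 1 and the simplices of K are:

  0-simplices (7): [v_0], [v_1], [v_2], [v_3], [v_4], [v_5], [v_6]
  1-simplices (9): [v_0,v_1], [v_0,v_2], [v_0,v_3], [v_0,v_4], [v_0,v_5], [v_0,v_6], [v_1,v_3], [v_2,v_4], [v_5,v_6]

giving chain groups C_0 ≅ Z^7, C_1 ≅ Z^9.

The boundary map ∂_1: C_1 → C_0 sends each edge [p,q] (with p < q) to q − p. For instance
  ∂[v_0,v_3] = [v_3] − [v_0].
The resulting 7×9 matrix has rank 6, and its Smith normal form has invariant factors (1,1,1,1,1,1).

From H_k ≅ ker(∂_k) / im(∂_{k+1}) we obtain:

  H_0: rank C_0 − rank ∂_1 = 7 − 6 = 1, and the invariant factors of ∂_1 are all 1, so H_0 ≅ Z.
  H_1: rank ker ∂_1 − rank ∂_2 = (9 − 6) − 0 = 3, and there is no ∂_2, so H_1 ≅ Z^3.

As a check, the Euler characteristic is 7 − 9 = -2, which agrees with 1 − 3 = -2.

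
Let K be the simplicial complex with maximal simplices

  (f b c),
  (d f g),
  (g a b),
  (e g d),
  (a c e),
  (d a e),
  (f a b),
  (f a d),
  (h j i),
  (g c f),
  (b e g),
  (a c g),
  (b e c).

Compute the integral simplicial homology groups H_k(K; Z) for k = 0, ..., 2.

H_0 ≅ Z^2,  H_1 ≅ Z/2Z,  H_2 = 0.

Take the total order a < b < c < d < e < f < g < h < i < j on the vertex set. Then K (dimension 2) consists of the simplices:

  0-simplices (10): a, b, c, d, e, f, g, h, i, j
  1-simplices (21): ab, ac, ad, ae, af, ag, bc, be, bf, bg, ce, cf, cg, de, df, dg, eg, fg, hi, hj, ij
  2-simplices (13): abf, abg, ace, acg, ade, adf, bce, bcf, beg, cfg, deg, dfg, hij

Hence C_0 ≅ Z^10, C_1 ≅ Z^21, C_2 ≅ Z^13.

The boundary map ∂_1: C_1 → C_0 is given by ∂[p,q] = [q] − [p]. For instance
  ∂eg = g − e.
As a 10×21 matrix over Z this has rank 8, with invariant factors (1,1,1,1,1,1,1,1).

Boundary ∂_2: C_2 → C_1 sends each 2-simplex [p,q,r] to [q,r] − [p,r] + [p,q]. For instance
  ∂bce = ce − be + bc,
  ∂cfg = fg − cg + cf.
This gives a 21×13 integer matrix of rank 13; reducing to Smith normal form yields diagonal entries (1,1,1,1,1,1,1,1,1,1,1,1,2).

From H_k ≅ ker(∂_k) / im(∂_{k+1}) we obtain:

  H_0: rank C_0 − rank ∂_1 = 10 − 8 = 2, and the invariant factors of ∂_1 are all 1, so H_0 = Z^2.
  H_1: rank ker ∂_1 − rank ∂_2 = (21 − 8) − 13 = 0, and ∂_2 has invariant factor 2 > 1, so H_1 = Z/2Z.
  H_2: rank ker ∂_2 − rank ∂_3 = (13 − 13) − 0 = 0, and there is no ∂_3, so H_2 = 0.

As a check, the Euler characteristic is 10 − 21 + 13 = 2, which agrees with 2 − 0 + 0 = 2.
(K is a triangulation of the disjoint union of the 2-simplex and the real projective plane RP^2.)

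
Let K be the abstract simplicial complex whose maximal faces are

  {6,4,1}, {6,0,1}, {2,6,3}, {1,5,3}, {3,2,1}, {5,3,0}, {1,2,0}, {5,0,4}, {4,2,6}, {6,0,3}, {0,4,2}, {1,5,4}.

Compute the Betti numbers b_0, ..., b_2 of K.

b_0 = 1, b_1 = 0, b_2 = 0.

Take the total order 0 < 1 < 2 < 3 < 4 < 5 < 6 on the vertex set. Then K (dimension 2) consists of the simplices:

  0-simplices (7): [0], [1], [2], [3], [4], [5], [6]
  1-simplices (18): [0,1], [0,2], [0,3], [0,4], [0,5], [0,6], [1,2], [1,3], [1,4], [1,5], [1,6], [2,3], [2,4], [2,6], [3,5], [3,6], [4,5], [4,6]
  2-simplices (12): [0,1,2], [0,1,6], [0,2,4], [0,3,5], [0,3,6], [0,4,5], [1,2,3], [1,3,5], [1,4,5], [1,4,6], [2,3,6], [2,4,6]

giving chain groups C_0 ≅ Z^7, C_1 ≅ Z^18, C_2 ≅ Z^12.

∂_1: C_1 → C_0 is given by ∂[p,q] = [q] − [p].
As a 7×18 matrix over Z this has rank 6, with invariant factors (1,1,1,1,1,1).

Boundary ∂_2: C_2 → C_1 maps a triangle to the signed sum of its edges. For instance
  ∂[1,3,5] = [3,5] − [1,5] + [1,3],
  ∂[0,3,5] = [3,5] − [0,5] + [0,3].
As a 18×12 matrix over Z this has rank 12, with invariant factors (1,1,1,1,1,1,1,1,1,1,1,2).

Reading off H_k = ker ∂_k / im ∂_{k+1}:

  H_0: rank C_0 − rank ∂_1 = 7 − 6 = 1, and the invariant factors of ∂_1 are all 1, so H_0 = Z.
  H_1: rank ker ∂_1 − rank ∂_2 = (18 − 6) − 12 = 0, and ∂_2 has invariant factor 2 > 1, so H_1 = Z_2.
  H_2: rank ker ∂_2 − rank ∂_3 = (12 − 12) − 0 = 0, and there is no ∂_3, so H_2 = 0.

Hence the Betti numbers are b_0 = 1, b_1 = 0, b_2 = 0.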